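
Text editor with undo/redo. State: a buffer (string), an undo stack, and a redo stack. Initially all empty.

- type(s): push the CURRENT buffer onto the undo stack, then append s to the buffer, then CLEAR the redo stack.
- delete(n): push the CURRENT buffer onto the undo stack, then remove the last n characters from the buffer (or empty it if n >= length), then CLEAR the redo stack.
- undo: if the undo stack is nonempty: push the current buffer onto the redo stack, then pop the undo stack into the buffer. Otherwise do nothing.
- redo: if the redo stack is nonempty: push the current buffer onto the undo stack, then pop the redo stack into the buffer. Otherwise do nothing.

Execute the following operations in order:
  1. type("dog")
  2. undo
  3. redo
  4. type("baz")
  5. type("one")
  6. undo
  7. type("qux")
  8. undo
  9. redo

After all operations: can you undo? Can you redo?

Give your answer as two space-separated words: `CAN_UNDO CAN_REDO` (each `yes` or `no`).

After op 1 (type): buf='dog' undo_depth=1 redo_depth=0
After op 2 (undo): buf='(empty)' undo_depth=0 redo_depth=1
After op 3 (redo): buf='dog' undo_depth=1 redo_depth=0
After op 4 (type): buf='dogbaz' undo_depth=2 redo_depth=0
After op 5 (type): buf='dogbazone' undo_depth=3 redo_depth=0
After op 6 (undo): buf='dogbaz' undo_depth=2 redo_depth=1
After op 7 (type): buf='dogbazqux' undo_depth=3 redo_depth=0
After op 8 (undo): buf='dogbaz' undo_depth=2 redo_depth=1
After op 9 (redo): buf='dogbazqux' undo_depth=3 redo_depth=0

Answer: yes no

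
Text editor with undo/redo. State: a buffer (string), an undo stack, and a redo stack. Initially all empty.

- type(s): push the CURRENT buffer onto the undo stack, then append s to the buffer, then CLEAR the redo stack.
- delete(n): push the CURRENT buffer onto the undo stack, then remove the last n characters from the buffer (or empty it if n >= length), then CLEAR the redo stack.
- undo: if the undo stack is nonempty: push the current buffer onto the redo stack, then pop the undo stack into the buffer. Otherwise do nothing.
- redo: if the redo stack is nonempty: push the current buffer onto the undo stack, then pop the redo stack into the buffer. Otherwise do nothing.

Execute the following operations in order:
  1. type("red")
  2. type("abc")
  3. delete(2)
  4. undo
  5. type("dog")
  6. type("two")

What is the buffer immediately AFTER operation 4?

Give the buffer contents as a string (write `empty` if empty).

After op 1 (type): buf='red' undo_depth=1 redo_depth=0
After op 2 (type): buf='redabc' undo_depth=2 redo_depth=0
After op 3 (delete): buf='reda' undo_depth=3 redo_depth=0
After op 4 (undo): buf='redabc' undo_depth=2 redo_depth=1

Answer: redabc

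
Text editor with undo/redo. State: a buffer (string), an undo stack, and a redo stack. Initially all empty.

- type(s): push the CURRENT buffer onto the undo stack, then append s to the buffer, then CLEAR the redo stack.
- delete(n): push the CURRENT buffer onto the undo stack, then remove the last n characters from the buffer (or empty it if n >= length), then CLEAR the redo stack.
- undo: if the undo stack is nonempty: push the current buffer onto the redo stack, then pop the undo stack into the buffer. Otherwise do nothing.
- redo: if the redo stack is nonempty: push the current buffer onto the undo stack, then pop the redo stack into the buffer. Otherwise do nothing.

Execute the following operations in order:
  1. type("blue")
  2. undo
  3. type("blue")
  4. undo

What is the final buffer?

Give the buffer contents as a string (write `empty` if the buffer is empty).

After op 1 (type): buf='blue' undo_depth=1 redo_depth=0
After op 2 (undo): buf='(empty)' undo_depth=0 redo_depth=1
After op 3 (type): buf='blue' undo_depth=1 redo_depth=0
After op 4 (undo): buf='(empty)' undo_depth=0 redo_depth=1

Answer: empty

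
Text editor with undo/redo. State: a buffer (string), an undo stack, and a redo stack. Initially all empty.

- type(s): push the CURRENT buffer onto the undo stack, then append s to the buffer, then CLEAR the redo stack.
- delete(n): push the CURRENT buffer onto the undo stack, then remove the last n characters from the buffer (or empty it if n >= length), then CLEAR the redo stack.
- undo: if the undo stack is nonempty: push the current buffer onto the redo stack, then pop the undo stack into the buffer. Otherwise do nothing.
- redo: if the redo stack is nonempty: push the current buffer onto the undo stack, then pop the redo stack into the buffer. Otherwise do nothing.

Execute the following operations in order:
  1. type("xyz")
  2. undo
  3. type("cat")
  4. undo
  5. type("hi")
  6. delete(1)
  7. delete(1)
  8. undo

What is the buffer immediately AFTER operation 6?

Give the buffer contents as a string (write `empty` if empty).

Answer: h

Derivation:
After op 1 (type): buf='xyz' undo_depth=1 redo_depth=0
After op 2 (undo): buf='(empty)' undo_depth=0 redo_depth=1
After op 3 (type): buf='cat' undo_depth=1 redo_depth=0
After op 4 (undo): buf='(empty)' undo_depth=0 redo_depth=1
After op 5 (type): buf='hi' undo_depth=1 redo_depth=0
After op 6 (delete): buf='h' undo_depth=2 redo_depth=0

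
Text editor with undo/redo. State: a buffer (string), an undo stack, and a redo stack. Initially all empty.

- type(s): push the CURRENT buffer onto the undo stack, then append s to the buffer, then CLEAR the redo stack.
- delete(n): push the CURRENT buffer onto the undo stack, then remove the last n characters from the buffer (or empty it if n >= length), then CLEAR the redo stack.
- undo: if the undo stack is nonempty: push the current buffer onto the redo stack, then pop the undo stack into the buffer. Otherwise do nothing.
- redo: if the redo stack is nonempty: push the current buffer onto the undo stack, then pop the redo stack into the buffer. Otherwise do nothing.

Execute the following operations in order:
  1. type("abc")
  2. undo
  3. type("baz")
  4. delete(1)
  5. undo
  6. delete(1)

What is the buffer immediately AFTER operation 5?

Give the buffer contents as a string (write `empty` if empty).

Answer: baz

Derivation:
After op 1 (type): buf='abc' undo_depth=1 redo_depth=0
After op 2 (undo): buf='(empty)' undo_depth=0 redo_depth=1
After op 3 (type): buf='baz' undo_depth=1 redo_depth=0
After op 4 (delete): buf='ba' undo_depth=2 redo_depth=0
After op 5 (undo): buf='baz' undo_depth=1 redo_depth=1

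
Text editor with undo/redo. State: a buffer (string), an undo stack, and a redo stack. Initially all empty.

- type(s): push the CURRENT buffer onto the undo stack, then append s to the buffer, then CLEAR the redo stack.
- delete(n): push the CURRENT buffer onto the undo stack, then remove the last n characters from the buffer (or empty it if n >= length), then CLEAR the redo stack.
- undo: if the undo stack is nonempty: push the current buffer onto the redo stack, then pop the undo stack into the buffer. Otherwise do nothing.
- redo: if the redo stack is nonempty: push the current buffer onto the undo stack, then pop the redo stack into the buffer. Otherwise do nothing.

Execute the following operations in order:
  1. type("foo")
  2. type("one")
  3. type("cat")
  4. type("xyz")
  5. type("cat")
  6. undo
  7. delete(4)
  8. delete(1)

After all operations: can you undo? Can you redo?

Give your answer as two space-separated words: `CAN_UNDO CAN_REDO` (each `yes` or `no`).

Answer: yes no

Derivation:
After op 1 (type): buf='foo' undo_depth=1 redo_depth=0
After op 2 (type): buf='fooone' undo_depth=2 redo_depth=0
After op 3 (type): buf='fooonecat' undo_depth=3 redo_depth=0
After op 4 (type): buf='fooonecatxyz' undo_depth=4 redo_depth=0
After op 5 (type): buf='fooonecatxyzcat' undo_depth=5 redo_depth=0
After op 6 (undo): buf='fooonecatxyz' undo_depth=4 redo_depth=1
After op 7 (delete): buf='foooneca' undo_depth=5 redo_depth=0
After op 8 (delete): buf='fooonec' undo_depth=6 redo_depth=0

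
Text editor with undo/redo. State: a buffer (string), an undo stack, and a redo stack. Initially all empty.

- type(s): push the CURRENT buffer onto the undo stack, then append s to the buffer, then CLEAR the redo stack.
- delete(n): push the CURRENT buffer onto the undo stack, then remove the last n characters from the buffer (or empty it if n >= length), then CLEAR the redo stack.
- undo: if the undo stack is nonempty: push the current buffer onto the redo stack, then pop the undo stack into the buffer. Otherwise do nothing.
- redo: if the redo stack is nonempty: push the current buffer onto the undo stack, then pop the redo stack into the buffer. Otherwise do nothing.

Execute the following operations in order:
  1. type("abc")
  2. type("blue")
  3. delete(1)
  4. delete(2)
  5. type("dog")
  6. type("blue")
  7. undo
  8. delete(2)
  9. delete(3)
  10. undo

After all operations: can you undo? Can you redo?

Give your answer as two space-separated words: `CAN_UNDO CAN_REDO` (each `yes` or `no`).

After op 1 (type): buf='abc' undo_depth=1 redo_depth=0
After op 2 (type): buf='abcblue' undo_depth=2 redo_depth=0
After op 3 (delete): buf='abcblu' undo_depth=3 redo_depth=0
After op 4 (delete): buf='abcb' undo_depth=4 redo_depth=0
After op 5 (type): buf='abcbdog' undo_depth=5 redo_depth=0
After op 6 (type): buf='abcbdogblue' undo_depth=6 redo_depth=0
After op 7 (undo): buf='abcbdog' undo_depth=5 redo_depth=1
After op 8 (delete): buf='abcbd' undo_depth=6 redo_depth=0
After op 9 (delete): buf='ab' undo_depth=7 redo_depth=0
After op 10 (undo): buf='abcbd' undo_depth=6 redo_depth=1

Answer: yes yes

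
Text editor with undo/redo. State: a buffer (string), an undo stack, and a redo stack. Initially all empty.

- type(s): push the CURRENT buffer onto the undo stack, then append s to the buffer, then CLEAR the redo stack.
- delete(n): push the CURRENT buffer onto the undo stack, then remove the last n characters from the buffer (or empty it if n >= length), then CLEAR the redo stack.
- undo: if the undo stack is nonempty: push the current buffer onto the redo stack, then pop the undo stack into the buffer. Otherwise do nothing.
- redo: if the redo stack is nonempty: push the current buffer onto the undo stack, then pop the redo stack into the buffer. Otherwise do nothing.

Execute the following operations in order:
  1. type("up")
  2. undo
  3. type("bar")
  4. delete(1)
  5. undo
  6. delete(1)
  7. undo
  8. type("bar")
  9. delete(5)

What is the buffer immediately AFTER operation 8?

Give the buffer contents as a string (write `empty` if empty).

Answer: barbar

Derivation:
After op 1 (type): buf='up' undo_depth=1 redo_depth=0
After op 2 (undo): buf='(empty)' undo_depth=0 redo_depth=1
After op 3 (type): buf='bar' undo_depth=1 redo_depth=0
After op 4 (delete): buf='ba' undo_depth=2 redo_depth=0
After op 5 (undo): buf='bar' undo_depth=1 redo_depth=1
After op 6 (delete): buf='ba' undo_depth=2 redo_depth=0
After op 7 (undo): buf='bar' undo_depth=1 redo_depth=1
After op 8 (type): buf='barbar' undo_depth=2 redo_depth=0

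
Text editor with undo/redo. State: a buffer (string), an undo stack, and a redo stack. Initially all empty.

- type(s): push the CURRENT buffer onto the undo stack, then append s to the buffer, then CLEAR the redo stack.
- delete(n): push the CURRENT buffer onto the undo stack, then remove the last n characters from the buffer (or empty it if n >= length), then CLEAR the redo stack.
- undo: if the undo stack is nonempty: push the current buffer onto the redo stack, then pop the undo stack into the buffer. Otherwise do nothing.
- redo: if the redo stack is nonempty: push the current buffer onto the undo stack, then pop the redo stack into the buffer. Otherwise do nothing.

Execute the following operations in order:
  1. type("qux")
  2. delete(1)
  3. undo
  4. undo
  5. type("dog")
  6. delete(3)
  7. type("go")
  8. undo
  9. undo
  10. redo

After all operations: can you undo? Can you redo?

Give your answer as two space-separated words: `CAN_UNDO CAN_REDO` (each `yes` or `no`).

Answer: yes yes

Derivation:
After op 1 (type): buf='qux' undo_depth=1 redo_depth=0
After op 2 (delete): buf='qu' undo_depth=2 redo_depth=0
After op 3 (undo): buf='qux' undo_depth=1 redo_depth=1
After op 4 (undo): buf='(empty)' undo_depth=0 redo_depth=2
After op 5 (type): buf='dog' undo_depth=1 redo_depth=0
After op 6 (delete): buf='(empty)' undo_depth=2 redo_depth=0
After op 7 (type): buf='go' undo_depth=3 redo_depth=0
After op 8 (undo): buf='(empty)' undo_depth=2 redo_depth=1
After op 9 (undo): buf='dog' undo_depth=1 redo_depth=2
After op 10 (redo): buf='(empty)' undo_depth=2 redo_depth=1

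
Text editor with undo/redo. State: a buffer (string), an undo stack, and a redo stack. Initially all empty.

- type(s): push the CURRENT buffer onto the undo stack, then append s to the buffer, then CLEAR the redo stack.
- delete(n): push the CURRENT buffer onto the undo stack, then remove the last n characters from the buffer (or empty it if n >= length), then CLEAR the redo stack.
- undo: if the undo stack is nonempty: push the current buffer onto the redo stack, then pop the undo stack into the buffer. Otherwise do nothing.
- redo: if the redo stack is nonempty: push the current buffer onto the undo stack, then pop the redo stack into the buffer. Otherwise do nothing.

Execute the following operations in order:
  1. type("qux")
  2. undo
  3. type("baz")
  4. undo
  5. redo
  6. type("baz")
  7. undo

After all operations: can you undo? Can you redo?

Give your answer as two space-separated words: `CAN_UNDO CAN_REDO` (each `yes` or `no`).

Answer: yes yes

Derivation:
After op 1 (type): buf='qux' undo_depth=1 redo_depth=0
After op 2 (undo): buf='(empty)' undo_depth=0 redo_depth=1
After op 3 (type): buf='baz' undo_depth=1 redo_depth=0
After op 4 (undo): buf='(empty)' undo_depth=0 redo_depth=1
After op 5 (redo): buf='baz' undo_depth=1 redo_depth=0
After op 6 (type): buf='bazbaz' undo_depth=2 redo_depth=0
After op 7 (undo): buf='baz' undo_depth=1 redo_depth=1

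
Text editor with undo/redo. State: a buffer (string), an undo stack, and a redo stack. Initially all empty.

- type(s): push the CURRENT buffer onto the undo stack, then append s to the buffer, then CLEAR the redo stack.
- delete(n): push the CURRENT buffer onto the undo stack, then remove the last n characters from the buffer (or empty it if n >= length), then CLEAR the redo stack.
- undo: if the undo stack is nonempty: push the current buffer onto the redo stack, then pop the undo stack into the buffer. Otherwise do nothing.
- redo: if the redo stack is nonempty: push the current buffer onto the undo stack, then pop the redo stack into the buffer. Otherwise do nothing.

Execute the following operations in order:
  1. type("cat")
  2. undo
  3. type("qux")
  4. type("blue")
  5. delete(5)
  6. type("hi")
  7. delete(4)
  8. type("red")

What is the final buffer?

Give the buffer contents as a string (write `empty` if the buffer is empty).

After op 1 (type): buf='cat' undo_depth=1 redo_depth=0
After op 2 (undo): buf='(empty)' undo_depth=0 redo_depth=1
After op 3 (type): buf='qux' undo_depth=1 redo_depth=0
After op 4 (type): buf='quxblue' undo_depth=2 redo_depth=0
After op 5 (delete): buf='qu' undo_depth=3 redo_depth=0
After op 6 (type): buf='quhi' undo_depth=4 redo_depth=0
After op 7 (delete): buf='(empty)' undo_depth=5 redo_depth=0
After op 8 (type): buf='red' undo_depth=6 redo_depth=0

Answer: red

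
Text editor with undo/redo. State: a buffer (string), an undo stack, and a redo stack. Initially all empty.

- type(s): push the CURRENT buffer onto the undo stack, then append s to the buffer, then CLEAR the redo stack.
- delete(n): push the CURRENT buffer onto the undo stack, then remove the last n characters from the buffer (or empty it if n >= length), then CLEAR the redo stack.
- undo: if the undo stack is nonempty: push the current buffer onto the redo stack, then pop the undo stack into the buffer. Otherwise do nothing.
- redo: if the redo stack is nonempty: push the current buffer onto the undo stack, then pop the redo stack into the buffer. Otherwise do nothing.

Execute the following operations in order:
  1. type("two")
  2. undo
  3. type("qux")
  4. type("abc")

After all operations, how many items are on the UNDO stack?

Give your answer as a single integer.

Answer: 2

Derivation:
After op 1 (type): buf='two' undo_depth=1 redo_depth=0
After op 2 (undo): buf='(empty)' undo_depth=0 redo_depth=1
After op 3 (type): buf='qux' undo_depth=1 redo_depth=0
After op 4 (type): buf='quxabc' undo_depth=2 redo_depth=0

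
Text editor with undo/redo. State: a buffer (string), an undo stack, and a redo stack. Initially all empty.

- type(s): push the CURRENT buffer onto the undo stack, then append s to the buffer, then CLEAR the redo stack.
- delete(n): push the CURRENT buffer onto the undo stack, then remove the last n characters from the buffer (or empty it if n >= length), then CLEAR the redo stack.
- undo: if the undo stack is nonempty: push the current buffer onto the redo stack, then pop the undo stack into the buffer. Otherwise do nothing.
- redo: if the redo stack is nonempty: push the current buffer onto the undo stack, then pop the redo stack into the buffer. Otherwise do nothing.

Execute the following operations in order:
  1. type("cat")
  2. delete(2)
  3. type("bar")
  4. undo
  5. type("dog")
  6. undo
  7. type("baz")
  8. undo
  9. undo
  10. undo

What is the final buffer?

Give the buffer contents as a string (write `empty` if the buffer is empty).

After op 1 (type): buf='cat' undo_depth=1 redo_depth=0
After op 2 (delete): buf='c' undo_depth=2 redo_depth=0
After op 3 (type): buf='cbar' undo_depth=3 redo_depth=0
After op 4 (undo): buf='c' undo_depth=2 redo_depth=1
After op 5 (type): buf='cdog' undo_depth=3 redo_depth=0
After op 6 (undo): buf='c' undo_depth=2 redo_depth=1
After op 7 (type): buf='cbaz' undo_depth=3 redo_depth=0
After op 8 (undo): buf='c' undo_depth=2 redo_depth=1
After op 9 (undo): buf='cat' undo_depth=1 redo_depth=2
After op 10 (undo): buf='(empty)' undo_depth=0 redo_depth=3

Answer: empty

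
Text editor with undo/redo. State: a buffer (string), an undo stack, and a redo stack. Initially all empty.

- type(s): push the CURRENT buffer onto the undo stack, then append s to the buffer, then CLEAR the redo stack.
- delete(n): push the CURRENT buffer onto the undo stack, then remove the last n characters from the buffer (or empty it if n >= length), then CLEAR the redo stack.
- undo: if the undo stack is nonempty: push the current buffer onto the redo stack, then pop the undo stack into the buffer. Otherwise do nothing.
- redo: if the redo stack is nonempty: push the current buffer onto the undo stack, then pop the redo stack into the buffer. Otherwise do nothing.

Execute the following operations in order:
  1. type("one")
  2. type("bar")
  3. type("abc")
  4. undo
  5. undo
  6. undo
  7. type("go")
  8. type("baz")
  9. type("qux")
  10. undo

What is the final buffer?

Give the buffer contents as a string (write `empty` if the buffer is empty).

After op 1 (type): buf='one' undo_depth=1 redo_depth=0
After op 2 (type): buf='onebar' undo_depth=2 redo_depth=0
After op 3 (type): buf='onebarabc' undo_depth=3 redo_depth=0
After op 4 (undo): buf='onebar' undo_depth=2 redo_depth=1
After op 5 (undo): buf='one' undo_depth=1 redo_depth=2
After op 6 (undo): buf='(empty)' undo_depth=0 redo_depth=3
After op 7 (type): buf='go' undo_depth=1 redo_depth=0
After op 8 (type): buf='gobaz' undo_depth=2 redo_depth=0
After op 9 (type): buf='gobazqux' undo_depth=3 redo_depth=0
After op 10 (undo): buf='gobaz' undo_depth=2 redo_depth=1

Answer: gobaz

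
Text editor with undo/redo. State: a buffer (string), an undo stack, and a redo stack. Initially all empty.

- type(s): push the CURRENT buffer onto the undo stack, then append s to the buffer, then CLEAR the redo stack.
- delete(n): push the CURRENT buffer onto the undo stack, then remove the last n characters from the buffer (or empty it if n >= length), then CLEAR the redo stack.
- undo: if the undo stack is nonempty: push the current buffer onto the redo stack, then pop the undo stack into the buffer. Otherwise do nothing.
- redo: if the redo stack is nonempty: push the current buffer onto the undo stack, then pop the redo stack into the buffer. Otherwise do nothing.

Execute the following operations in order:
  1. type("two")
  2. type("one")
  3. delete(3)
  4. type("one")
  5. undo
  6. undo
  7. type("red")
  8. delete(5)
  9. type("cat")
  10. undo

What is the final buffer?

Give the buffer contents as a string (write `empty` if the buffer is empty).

After op 1 (type): buf='two' undo_depth=1 redo_depth=0
After op 2 (type): buf='twoone' undo_depth=2 redo_depth=0
After op 3 (delete): buf='two' undo_depth=3 redo_depth=0
After op 4 (type): buf='twoone' undo_depth=4 redo_depth=0
After op 5 (undo): buf='two' undo_depth=3 redo_depth=1
After op 6 (undo): buf='twoone' undo_depth=2 redo_depth=2
After op 7 (type): buf='twoonered' undo_depth=3 redo_depth=0
After op 8 (delete): buf='twoo' undo_depth=4 redo_depth=0
After op 9 (type): buf='twoocat' undo_depth=5 redo_depth=0
After op 10 (undo): buf='twoo' undo_depth=4 redo_depth=1

Answer: twoo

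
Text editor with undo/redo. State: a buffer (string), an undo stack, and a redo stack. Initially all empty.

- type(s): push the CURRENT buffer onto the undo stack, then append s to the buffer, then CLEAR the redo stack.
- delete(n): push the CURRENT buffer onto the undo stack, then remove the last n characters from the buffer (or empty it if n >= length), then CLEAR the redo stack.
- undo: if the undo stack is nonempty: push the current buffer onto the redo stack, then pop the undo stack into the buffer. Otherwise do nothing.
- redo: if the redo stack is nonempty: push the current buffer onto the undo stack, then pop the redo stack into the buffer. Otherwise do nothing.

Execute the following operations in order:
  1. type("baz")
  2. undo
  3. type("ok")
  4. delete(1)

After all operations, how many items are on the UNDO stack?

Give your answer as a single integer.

After op 1 (type): buf='baz' undo_depth=1 redo_depth=0
After op 2 (undo): buf='(empty)' undo_depth=0 redo_depth=1
After op 3 (type): buf='ok' undo_depth=1 redo_depth=0
After op 4 (delete): buf='o' undo_depth=2 redo_depth=0

Answer: 2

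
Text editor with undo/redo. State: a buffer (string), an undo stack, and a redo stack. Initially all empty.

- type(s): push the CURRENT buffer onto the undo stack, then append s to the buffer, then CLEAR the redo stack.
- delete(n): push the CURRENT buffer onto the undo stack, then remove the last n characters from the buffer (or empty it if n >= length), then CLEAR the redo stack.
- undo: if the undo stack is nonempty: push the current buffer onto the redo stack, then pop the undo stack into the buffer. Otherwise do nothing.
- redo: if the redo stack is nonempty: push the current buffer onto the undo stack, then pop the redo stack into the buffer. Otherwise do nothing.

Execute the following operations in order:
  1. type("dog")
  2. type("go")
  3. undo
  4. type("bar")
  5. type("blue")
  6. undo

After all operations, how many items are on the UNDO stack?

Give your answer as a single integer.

Answer: 2

Derivation:
After op 1 (type): buf='dog' undo_depth=1 redo_depth=0
After op 2 (type): buf='doggo' undo_depth=2 redo_depth=0
After op 3 (undo): buf='dog' undo_depth=1 redo_depth=1
After op 4 (type): buf='dogbar' undo_depth=2 redo_depth=0
After op 5 (type): buf='dogbarblue' undo_depth=3 redo_depth=0
After op 6 (undo): buf='dogbar' undo_depth=2 redo_depth=1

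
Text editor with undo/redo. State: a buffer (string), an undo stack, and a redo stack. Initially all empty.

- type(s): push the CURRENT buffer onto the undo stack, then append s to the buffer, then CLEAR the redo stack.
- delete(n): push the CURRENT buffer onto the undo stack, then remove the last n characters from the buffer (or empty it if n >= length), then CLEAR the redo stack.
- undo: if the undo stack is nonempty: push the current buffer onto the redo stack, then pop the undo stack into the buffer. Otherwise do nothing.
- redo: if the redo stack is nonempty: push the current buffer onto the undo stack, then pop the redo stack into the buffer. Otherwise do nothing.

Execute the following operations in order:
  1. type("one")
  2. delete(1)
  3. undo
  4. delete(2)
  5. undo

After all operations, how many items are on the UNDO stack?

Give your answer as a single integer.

After op 1 (type): buf='one' undo_depth=1 redo_depth=0
After op 2 (delete): buf='on' undo_depth=2 redo_depth=0
After op 3 (undo): buf='one' undo_depth=1 redo_depth=1
After op 4 (delete): buf='o' undo_depth=2 redo_depth=0
After op 5 (undo): buf='one' undo_depth=1 redo_depth=1

Answer: 1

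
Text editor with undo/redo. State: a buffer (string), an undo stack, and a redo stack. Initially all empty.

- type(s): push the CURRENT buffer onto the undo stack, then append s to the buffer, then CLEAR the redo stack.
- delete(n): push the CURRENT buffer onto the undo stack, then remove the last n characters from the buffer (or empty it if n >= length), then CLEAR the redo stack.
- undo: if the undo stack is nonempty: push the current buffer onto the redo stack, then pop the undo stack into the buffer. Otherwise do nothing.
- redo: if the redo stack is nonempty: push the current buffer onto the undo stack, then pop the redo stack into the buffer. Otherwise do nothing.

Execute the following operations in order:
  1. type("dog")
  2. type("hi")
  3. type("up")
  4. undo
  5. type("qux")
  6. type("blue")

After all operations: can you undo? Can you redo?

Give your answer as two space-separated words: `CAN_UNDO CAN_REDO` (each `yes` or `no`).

After op 1 (type): buf='dog' undo_depth=1 redo_depth=0
After op 2 (type): buf='doghi' undo_depth=2 redo_depth=0
After op 3 (type): buf='doghiup' undo_depth=3 redo_depth=0
After op 4 (undo): buf='doghi' undo_depth=2 redo_depth=1
After op 5 (type): buf='doghiqux' undo_depth=3 redo_depth=0
After op 6 (type): buf='doghiquxblue' undo_depth=4 redo_depth=0

Answer: yes no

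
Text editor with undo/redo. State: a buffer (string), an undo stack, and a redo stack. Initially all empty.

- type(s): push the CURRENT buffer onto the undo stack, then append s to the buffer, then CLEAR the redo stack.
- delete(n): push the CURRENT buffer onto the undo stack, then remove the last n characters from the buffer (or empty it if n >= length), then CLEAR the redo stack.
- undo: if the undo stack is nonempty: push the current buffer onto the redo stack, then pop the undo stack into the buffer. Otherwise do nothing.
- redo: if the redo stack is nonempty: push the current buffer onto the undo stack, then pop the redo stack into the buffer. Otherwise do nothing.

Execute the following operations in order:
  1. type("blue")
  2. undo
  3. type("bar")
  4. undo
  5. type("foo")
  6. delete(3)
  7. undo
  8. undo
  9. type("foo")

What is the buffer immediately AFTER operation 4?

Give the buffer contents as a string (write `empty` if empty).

After op 1 (type): buf='blue' undo_depth=1 redo_depth=0
After op 2 (undo): buf='(empty)' undo_depth=0 redo_depth=1
After op 3 (type): buf='bar' undo_depth=1 redo_depth=0
After op 4 (undo): buf='(empty)' undo_depth=0 redo_depth=1

Answer: empty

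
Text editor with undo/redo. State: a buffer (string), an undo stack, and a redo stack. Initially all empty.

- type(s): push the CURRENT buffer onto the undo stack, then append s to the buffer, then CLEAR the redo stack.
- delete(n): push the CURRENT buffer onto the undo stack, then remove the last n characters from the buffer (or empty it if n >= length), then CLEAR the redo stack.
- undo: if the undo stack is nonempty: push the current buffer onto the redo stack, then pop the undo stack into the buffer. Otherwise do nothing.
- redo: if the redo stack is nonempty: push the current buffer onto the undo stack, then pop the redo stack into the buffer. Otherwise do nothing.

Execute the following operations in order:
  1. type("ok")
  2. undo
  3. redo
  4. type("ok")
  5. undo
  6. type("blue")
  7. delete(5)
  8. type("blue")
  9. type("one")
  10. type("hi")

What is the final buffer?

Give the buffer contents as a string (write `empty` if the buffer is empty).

Answer: oblueonehi

Derivation:
After op 1 (type): buf='ok' undo_depth=1 redo_depth=0
After op 2 (undo): buf='(empty)' undo_depth=0 redo_depth=1
After op 3 (redo): buf='ok' undo_depth=1 redo_depth=0
After op 4 (type): buf='okok' undo_depth=2 redo_depth=0
After op 5 (undo): buf='ok' undo_depth=1 redo_depth=1
After op 6 (type): buf='okblue' undo_depth=2 redo_depth=0
After op 7 (delete): buf='o' undo_depth=3 redo_depth=0
After op 8 (type): buf='oblue' undo_depth=4 redo_depth=0
After op 9 (type): buf='oblueone' undo_depth=5 redo_depth=0
After op 10 (type): buf='oblueonehi' undo_depth=6 redo_depth=0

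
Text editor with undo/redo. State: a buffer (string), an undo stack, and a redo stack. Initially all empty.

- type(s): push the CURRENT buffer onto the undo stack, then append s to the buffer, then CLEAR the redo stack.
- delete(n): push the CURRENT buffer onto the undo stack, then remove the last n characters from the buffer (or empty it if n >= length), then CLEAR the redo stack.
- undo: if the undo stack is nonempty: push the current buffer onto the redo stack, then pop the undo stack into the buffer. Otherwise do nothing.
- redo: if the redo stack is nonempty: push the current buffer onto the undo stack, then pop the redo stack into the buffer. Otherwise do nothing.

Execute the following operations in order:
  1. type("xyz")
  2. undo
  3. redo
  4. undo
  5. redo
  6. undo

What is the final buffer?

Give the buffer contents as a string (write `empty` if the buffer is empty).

After op 1 (type): buf='xyz' undo_depth=1 redo_depth=0
After op 2 (undo): buf='(empty)' undo_depth=0 redo_depth=1
After op 3 (redo): buf='xyz' undo_depth=1 redo_depth=0
After op 4 (undo): buf='(empty)' undo_depth=0 redo_depth=1
After op 5 (redo): buf='xyz' undo_depth=1 redo_depth=0
After op 6 (undo): buf='(empty)' undo_depth=0 redo_depth=1

Answer: empty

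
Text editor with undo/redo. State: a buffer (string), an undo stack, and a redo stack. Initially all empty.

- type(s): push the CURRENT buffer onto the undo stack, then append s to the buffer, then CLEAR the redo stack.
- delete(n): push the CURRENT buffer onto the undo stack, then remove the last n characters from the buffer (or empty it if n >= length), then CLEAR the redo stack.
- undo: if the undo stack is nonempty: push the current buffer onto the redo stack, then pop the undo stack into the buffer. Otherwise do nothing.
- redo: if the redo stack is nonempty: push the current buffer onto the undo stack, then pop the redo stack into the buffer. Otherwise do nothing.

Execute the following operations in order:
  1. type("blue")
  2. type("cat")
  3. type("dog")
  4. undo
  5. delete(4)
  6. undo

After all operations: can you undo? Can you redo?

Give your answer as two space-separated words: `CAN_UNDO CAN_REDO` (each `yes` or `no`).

After op 1 (type): buf='blue' undo_depth=1 redo_depth=0
After op 2 (type): buf='bluecat' undo_depth=2 redo_depth=0
After op 3 (type): buf='bluecatdog' undo_depth=3 redo_depth=0
After op 4 (undo): buf='bluecat' undo_depth=2 redo_depth=1
After op 5 (delete): buf='blu' undo_depth=3 redo_depth=0
After op 6 (undo): buf='bluecat' undo_depth=2 redo_depth=1

Answer: yes yes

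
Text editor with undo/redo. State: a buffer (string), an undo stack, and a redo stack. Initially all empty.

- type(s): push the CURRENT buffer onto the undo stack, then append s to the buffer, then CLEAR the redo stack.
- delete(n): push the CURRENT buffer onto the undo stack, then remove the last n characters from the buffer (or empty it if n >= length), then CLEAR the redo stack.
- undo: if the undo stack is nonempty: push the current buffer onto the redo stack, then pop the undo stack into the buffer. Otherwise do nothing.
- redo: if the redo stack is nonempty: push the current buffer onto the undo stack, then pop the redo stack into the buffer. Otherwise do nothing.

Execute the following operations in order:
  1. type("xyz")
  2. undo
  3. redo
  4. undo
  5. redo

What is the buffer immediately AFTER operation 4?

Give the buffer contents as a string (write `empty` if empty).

Answer: empty

Derivation:
After op 1 (type): buf='xyz' undo_depth=1 redo_depth=0
After op 2 (undo): buf='(empty)' undo_depth=0 redo_depth=1
After op 3 (redo): buf='xyz' undo_depth=1 redo_depth=0
After op 4 (undo): buf='(empty)' undo_depth=0 redo_depth=1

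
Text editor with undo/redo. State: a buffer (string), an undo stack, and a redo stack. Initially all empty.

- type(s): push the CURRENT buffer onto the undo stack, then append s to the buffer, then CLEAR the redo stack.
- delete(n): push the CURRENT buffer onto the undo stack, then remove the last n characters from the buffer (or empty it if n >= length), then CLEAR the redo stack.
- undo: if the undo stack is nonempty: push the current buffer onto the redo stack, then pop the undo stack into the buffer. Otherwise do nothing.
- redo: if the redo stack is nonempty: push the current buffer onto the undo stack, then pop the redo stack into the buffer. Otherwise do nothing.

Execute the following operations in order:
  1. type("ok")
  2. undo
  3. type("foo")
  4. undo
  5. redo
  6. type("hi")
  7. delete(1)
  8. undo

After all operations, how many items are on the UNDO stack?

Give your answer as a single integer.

Answer: 2

Derivation:
After op 1 (type): buf='ok' undo_depth=1 redo_depth=0
After op 2 (undo): buf='(empty)' undo_depth=0 redo_depth=1
After op 3 (type): buf='foo' undo_depth=1 redo_depth=0
After op 4 (undo): buf='(empty)' undo_depth=0 redo_depth=1
After op 5 (redo): buf='foo' undo_depth=1 redo_depth=0
After op 6 (type): buf='foohi' undo_depth=2 redo_depth=0
After op 7 (delete): buf='fooh' undo_depth=3 redo_depth=0
After op 8 (undo): buf='foohi' undo_depth=2 redo_depth=1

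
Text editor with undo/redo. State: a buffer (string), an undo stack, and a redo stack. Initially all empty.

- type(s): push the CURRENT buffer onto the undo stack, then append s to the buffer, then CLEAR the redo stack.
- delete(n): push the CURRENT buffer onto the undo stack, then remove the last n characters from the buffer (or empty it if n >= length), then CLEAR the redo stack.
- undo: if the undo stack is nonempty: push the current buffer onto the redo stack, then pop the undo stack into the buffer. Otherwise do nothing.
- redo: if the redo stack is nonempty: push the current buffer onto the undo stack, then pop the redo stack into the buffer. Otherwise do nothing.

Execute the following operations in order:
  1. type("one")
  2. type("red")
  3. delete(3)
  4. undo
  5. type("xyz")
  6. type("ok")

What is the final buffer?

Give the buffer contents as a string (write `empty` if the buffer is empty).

After op 1 (type): buf='one' undo_depth=1 redo_depth=0
After op 2 (type): buf='onered' undo_depth=2 redo_depth=0
After op 3 (delete): buf='one' undo_depth=3 redo_depth=0
After op 4 (undo): buf='onered' undo_depth=2 redo_depth=1
After op 5 (type): buf='oneredxyz' undo_depth=3 redo_depth=0
After op 6 (type): buf='oneredxyzok' undo_depth=4 redo_depth=0

Answer: oneredxyzok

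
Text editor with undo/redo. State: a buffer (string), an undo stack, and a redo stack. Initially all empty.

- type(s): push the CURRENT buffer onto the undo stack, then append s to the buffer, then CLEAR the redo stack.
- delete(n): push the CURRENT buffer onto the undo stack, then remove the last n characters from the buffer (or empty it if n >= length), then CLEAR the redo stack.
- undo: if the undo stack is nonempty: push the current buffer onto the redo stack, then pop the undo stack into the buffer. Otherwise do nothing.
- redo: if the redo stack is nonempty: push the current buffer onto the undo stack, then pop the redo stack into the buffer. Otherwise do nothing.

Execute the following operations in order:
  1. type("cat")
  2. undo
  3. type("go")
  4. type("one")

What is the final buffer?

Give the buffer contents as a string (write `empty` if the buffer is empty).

After op 1 (type): buf='cat' undo_depth=1 redo_depth=0
After op 2 (undo): buf='(empty)' undo_depth=0 redo_depth=1
After op 3 (type): buf='go' undo_depth=1 redo_depth=0
After op 4 (type): buf='goone' undo_depth=2 redo_depth=0

Answer: goone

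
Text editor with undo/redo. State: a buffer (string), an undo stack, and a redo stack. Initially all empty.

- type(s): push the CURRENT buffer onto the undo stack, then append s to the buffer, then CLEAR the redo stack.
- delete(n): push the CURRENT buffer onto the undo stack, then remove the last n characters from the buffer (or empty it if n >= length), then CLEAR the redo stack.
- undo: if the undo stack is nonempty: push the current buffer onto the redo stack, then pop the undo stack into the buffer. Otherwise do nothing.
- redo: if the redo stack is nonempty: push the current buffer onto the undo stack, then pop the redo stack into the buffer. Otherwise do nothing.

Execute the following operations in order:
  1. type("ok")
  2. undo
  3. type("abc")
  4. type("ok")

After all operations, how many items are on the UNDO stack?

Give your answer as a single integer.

After op 1 (type): buf='ok' undo_depth=1 redo_depth=0
After op 2 (undo): buf='(empty)' undo_depth=0 redo_depth=1
After op 3 (type): buf='abc' undo_depth=1 redo_depth=0
After op 4 (type): buf='abcok' undo_depth=2 redo_depth=0

Answer: 2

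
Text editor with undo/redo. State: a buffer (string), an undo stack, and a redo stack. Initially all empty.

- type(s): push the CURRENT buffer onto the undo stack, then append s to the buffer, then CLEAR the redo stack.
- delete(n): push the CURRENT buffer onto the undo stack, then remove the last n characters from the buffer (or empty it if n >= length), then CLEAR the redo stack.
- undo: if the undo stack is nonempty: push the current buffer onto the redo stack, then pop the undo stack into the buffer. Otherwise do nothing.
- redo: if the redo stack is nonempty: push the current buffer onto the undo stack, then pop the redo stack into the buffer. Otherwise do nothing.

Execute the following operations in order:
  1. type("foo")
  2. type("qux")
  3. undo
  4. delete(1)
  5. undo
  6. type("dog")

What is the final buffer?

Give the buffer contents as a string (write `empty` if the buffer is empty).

After op 1 (type): buf='foo' undo_depth=1 redo_depth=0
After op 2 (type): buf='fooqux' undo_depth=2 redo_depth=0
After op 3 (undo): buf='foo' undo_depth=1 redo_depth=1
After op 4 (delete): buf='fo' undo_depth=2 redo_depth=0
After op 5 (undo): buf='foo' undo_depth=1 redo_depth=1
After op 6 (type): buf='foodog' undo_depth=2 redo_depth=0

Answer: foodog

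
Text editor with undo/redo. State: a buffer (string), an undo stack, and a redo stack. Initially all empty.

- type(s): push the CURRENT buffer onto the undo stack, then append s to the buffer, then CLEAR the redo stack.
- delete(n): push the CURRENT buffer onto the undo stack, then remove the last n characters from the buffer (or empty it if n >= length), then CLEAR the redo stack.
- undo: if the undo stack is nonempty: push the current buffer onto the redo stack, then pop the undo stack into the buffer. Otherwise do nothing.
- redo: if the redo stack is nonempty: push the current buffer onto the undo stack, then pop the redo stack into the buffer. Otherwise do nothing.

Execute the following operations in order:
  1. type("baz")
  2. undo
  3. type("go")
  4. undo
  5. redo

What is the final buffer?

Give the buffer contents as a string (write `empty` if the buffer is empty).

Answer: go

Derivation:
After op 1 (type): buf='baz' undo_depth=1 redo_depth=0
After op 2 (undo): buf='(empty)' undo_depth=0 redo_depth=1
After op 3 (type): buf='go' undo_depth=1 redo_depth=0
After op 4 (undo): buf='(empty)' undo_depth=0 redo_depth=1
After op 5 (redo): buf='go' undo_depth=1 redo_depth=0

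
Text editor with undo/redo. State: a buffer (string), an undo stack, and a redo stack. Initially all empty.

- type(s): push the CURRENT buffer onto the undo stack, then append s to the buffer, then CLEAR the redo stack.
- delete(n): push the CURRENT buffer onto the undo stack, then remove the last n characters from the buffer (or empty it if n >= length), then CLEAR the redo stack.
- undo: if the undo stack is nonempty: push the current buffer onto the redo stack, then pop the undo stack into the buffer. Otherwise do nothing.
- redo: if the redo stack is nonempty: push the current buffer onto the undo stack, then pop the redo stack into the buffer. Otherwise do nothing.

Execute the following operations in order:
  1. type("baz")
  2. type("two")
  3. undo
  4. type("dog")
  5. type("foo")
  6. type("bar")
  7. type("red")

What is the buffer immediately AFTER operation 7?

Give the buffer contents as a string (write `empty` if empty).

Answer: bazdogfoobarred

Derivation:
After op 1 (type): buf='baz' undo_depth=1 redo_depth=0
After op 2 (type): buf='baztwo' undo_depth=2 redo_depth=0
After op 3 (undo): buf='baz' undo_depth=1 redo_depth=1
After op 4 (type): buf='bazdog' undo_depth=2 redo_depth=0
After op 5 (type): buf='bazdogfoo' undo_depth=3 redo_depth=0
After op 6 (type): buf='bazdogfoobar' undo_depth=4 redo_depth=0
After op 7 (type): buf='bazdogfoobarred' undo_depth=5 redo_depth=0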